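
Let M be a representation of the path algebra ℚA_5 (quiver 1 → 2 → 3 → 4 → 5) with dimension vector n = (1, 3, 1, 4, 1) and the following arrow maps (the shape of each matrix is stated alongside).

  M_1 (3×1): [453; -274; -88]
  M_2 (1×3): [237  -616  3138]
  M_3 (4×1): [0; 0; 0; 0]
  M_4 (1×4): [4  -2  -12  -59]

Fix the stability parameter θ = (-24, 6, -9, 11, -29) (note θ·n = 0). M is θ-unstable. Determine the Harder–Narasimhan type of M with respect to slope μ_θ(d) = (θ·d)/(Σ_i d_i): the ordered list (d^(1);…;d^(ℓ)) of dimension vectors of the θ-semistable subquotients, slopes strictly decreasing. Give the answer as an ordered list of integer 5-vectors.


Barcode: M ≅ I[1,3], I[2,2]^2, I[4,4]^3, I[4,5]. HN layers by μ_θ (5 steps, strictly decreasing):
  μ^(1)=11; μ^(2)=6; μ^(3)=-3/2; μ^(4)=-9; μ^(5)=-24

((0, 0, 0, 3, 0); (0, 2, 0, 0, 0); (0, 1, 1, 0, 0); (0, 0, 0, 1, 1); (1, 0, 0, 0, 0))


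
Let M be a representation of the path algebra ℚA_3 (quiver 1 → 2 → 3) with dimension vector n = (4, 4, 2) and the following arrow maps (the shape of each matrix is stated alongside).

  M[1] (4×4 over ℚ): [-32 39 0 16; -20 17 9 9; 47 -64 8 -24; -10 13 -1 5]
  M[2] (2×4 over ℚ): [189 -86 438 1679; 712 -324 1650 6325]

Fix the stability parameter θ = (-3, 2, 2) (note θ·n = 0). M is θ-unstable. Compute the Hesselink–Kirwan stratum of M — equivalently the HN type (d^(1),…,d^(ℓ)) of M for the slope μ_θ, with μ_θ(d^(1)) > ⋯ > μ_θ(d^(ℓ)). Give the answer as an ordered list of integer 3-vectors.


Via rank(M_{q-1}∘⋯∘M_p): M ≅ I[1,2]^2, I[1,3]^2.
μ_θ-semistable layers: μ^(1)=2; μ^(2)=-3

((0, 4, 2); (4, 0, 0))


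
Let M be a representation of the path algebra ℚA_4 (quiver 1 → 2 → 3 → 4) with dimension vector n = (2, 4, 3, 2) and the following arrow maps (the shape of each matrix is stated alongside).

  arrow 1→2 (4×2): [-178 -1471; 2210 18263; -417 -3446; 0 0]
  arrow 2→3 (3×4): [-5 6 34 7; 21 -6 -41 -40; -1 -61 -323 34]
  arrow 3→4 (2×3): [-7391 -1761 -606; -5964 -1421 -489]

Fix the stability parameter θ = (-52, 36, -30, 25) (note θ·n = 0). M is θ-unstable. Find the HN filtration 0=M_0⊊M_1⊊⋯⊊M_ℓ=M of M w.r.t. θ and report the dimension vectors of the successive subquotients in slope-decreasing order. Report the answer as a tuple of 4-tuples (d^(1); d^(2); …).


Interval decomposition of M: I[1,4]^2, I[2,2], I[2,3].
HN type (ℓ=4): μ^(1)=36; μ^(2)=25; μ^(3)=3; μ^(4)=-52

((0, 1, 0, 0); (0, 0, 0, 2); (0, 3, 3, 0); (2, 0, 0, 0))


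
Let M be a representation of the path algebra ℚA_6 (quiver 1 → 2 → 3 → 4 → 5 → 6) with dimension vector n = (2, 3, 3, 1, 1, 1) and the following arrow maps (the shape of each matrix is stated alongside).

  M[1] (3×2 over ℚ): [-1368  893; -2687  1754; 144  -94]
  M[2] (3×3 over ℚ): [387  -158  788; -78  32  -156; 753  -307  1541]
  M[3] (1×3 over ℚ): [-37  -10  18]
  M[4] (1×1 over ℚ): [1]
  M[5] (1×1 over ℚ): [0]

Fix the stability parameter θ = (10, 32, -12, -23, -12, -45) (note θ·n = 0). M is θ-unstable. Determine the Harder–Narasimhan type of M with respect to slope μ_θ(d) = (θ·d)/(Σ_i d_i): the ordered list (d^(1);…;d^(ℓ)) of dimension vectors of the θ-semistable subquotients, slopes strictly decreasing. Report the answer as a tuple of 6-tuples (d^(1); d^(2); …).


Barcode: M ≅ I[1,3], I[1,5], I[2,2], I[3,3], I[6,6]. HN layers by μ_θ (5 steps, strictly decreasing):
  μ^(1)=32; μ^(2)=10; μ^(3)=-1; μ^(4)=-12; μ^(5)=-45

((0, 1, 0, 0, 0, 0); (1, 1, 1, 0, 0, 0); (1, 1, 1, 1, 1, 0); (0, 0, 1, 0, 0, 0); (0, 0, 0, 0, 0, 1))


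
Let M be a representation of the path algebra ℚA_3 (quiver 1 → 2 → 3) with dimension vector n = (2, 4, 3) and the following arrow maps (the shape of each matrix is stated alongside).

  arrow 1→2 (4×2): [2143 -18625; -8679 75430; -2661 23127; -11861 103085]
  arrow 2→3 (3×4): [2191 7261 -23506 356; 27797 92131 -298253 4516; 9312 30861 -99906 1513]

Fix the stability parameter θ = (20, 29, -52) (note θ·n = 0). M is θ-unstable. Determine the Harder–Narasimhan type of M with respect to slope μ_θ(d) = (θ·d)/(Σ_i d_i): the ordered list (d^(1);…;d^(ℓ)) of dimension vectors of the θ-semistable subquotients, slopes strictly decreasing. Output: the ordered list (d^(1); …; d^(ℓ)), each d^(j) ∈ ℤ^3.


Interval decomposition of M: I[1,3]^2, I[2,2], I[2,3].
HN type (ℓ=3): μ^(1)=29; μ^(2)=-1; μ^(3)=-23/2

((0, 1, 0); (2, 2, 2); (0, 1, 1))


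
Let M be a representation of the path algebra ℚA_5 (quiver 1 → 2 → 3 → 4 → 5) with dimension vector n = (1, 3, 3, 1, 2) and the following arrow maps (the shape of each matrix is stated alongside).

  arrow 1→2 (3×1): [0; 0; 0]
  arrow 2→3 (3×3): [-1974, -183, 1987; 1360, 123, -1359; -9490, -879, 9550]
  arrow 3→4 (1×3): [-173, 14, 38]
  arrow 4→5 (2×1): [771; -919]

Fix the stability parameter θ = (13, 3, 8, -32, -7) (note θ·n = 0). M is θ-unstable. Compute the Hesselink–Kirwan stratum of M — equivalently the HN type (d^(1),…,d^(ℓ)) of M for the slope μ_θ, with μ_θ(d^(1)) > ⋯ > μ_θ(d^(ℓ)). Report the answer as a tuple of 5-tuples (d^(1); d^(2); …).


Interval decomposition of M: I[1,1], I[2,3]^2, I[2,5], I[5,5].
HN type (ℓ=4): μ^(1)=13; μ^(2)=8; μ^(3)=3; μ^(4)=-7

((1, 0, 0, 0, 0); (0, 0, 2, 0, 0); (0, 2, 0, 0, 0); (0, 1, 1, 1, 2))


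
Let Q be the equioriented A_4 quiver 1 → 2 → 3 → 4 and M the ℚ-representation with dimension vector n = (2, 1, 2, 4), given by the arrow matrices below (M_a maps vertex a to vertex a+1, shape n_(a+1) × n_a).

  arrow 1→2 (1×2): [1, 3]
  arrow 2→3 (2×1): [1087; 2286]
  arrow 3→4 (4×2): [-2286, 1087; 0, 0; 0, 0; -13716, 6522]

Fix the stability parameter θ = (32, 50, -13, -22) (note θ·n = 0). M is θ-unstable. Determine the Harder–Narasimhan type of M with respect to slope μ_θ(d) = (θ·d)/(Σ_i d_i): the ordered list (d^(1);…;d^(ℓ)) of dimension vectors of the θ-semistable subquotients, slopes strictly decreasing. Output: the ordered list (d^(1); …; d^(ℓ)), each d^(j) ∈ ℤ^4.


Interval decomposition of M: I[1,1], I[1,3], I[3,4], I[4,4]^3.
HN type (ℓ=4): μ^(1)=32; μ^(2)=23; μ^(3)=-35/2; μ^(4)=-22

((1, 0, 0, 0); (1, 1, 1, 0); (0, 0, 1, 1); (0, 0, 0, 3))


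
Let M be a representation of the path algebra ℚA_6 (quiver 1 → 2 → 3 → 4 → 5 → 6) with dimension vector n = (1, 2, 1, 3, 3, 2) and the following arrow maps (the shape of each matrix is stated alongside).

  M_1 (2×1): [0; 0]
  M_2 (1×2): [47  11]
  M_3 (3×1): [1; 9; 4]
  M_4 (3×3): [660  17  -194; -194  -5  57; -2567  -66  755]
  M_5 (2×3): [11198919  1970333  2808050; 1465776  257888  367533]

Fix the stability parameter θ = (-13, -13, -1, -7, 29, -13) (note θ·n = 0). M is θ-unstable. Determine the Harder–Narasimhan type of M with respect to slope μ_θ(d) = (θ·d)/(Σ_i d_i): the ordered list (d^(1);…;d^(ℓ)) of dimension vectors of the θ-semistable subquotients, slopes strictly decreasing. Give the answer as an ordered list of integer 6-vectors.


Via rank(M_{q-1}∘⋯∘M_p): M ≅ I[1,1], I[2,2], I[2,6], I[4,5], I[4,6].
μ_θ-semistable layers: μ^(1)=29; μ^(2)=8; μ^(3)=-4; μ^(4)=-7; μ^(5)=-13

((0, 0, 0, 0, 1, 0); (0, 0, 0, 0, 2, 2); (0, 0, 1, 1, 0, 0); (0, 0, 0, 2, 0, 0); (1, 2, 0, 0, 0, 0))


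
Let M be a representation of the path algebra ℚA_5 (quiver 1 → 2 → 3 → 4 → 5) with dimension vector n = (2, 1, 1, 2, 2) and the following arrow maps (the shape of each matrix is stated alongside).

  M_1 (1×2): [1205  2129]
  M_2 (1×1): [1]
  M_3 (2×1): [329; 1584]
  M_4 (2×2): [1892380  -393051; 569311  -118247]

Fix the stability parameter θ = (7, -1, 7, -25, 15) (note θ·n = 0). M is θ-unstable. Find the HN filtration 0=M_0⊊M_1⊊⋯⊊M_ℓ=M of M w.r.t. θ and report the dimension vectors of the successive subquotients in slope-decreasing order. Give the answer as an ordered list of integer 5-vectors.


Interval decomposition of M: I[1,1], I[1,5], I[4,5].
HN type (ℓ=4): μ^(1)=15; μ^(2)=7; μ^(3)=-3; μ^(4)=-25

((0, 0, 0, 0, 2); (1, 0, 0, 0, 0); (1, 1, 1, 1, 0); (0, 0, 0, 1, 0))


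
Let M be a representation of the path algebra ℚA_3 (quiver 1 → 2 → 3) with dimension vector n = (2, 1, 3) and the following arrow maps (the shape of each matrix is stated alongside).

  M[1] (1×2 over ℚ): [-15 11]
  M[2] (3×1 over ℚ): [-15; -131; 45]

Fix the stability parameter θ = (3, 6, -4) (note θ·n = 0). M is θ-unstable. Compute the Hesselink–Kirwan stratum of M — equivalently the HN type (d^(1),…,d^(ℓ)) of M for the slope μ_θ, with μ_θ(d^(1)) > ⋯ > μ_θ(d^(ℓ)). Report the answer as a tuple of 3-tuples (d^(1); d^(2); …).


Via rank(M_{q-1}∘⋯∘M_p): M ≅ I[1,1], I[1,3], I[3,3]^2.
μ_θ-semistable layers: μ^(1)=3; μ^(2)=5/3; μ^(3)=-4

((1, 0, 0); (1, 1, 1); (0, 0, 2))


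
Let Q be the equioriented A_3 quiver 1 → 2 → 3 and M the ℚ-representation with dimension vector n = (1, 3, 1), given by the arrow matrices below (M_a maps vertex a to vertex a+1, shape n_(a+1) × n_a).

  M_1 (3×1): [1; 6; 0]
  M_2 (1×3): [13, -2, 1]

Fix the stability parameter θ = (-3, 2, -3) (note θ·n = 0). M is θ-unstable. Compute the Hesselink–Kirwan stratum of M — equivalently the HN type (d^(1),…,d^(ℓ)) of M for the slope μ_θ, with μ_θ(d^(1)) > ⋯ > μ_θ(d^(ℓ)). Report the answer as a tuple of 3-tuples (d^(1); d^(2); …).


Barcode: M ≅ I[1,3], I[2,2]^2. HN layers by μ_θ (3 steps, strictly decreasing):
  μ^(1)=2; μ^(2)=-1/2; μ^(3)=-3

((0, 2, 0); (0, 1, 1); (1, 0, 0))


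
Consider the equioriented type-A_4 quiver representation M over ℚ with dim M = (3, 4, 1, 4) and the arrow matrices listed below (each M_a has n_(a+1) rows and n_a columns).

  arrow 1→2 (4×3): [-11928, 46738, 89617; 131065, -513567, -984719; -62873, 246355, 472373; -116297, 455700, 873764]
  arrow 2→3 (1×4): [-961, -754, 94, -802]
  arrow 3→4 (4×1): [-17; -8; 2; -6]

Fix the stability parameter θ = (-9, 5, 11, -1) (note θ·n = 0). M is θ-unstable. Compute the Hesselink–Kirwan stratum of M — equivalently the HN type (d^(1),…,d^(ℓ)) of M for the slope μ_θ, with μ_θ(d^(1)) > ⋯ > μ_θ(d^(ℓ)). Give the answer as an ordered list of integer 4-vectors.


Barcode: M ≅ I[1,2]^2, I[1,4], I[2,2], I[4,4]^3. HN layers by μ_θ (3 steps, strictly decreasing):
  μ^(1)=5; μ^(2)=-1; μ^(3)=-9

((0, 4, 1, 1); (0, 0, 0, 3); (3, 0, 0, 0))


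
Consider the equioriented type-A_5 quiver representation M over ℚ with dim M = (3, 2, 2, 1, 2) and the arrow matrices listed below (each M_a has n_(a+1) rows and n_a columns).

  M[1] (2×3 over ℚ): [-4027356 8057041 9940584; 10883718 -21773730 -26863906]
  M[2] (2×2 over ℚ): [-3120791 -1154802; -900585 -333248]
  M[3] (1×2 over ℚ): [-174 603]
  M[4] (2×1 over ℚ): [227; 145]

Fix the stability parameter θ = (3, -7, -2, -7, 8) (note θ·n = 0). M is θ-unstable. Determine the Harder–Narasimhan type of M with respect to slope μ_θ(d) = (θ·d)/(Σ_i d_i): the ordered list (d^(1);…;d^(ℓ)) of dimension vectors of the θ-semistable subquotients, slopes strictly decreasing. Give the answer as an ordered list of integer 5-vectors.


Barcode: M ≅ I[1,1], I[1,3], I[1,5], I[5,5]. HN layers by μ_θ (4 steps, strictly decreasing):
  μ^(1)=8; μ^(2)=3; μ^(3)=-2; μ^(4)=-13/4

((0, 0, 0, 0, 2); (1, 0, 0, 0, 0); (1, 1, 1, 0, 0); (1, 1, 1, 1, 0))


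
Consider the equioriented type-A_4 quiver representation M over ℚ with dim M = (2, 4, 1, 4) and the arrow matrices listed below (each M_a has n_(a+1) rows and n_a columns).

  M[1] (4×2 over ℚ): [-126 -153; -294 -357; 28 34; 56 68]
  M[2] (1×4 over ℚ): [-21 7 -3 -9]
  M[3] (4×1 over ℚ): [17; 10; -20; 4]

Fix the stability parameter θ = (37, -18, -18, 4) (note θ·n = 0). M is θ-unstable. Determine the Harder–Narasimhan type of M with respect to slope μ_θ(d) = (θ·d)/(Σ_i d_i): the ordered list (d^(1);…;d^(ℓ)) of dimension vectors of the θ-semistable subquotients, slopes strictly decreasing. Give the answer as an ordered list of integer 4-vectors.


Via rank(M_{q-1}∘⋯∘M_p): M ≅ I[1,1], I[1,2], I[2,2]^2, I[2,4], I[4,4]^3.
μ_θ-semistable layers: μ^(1)=37; μ^(2)=19/2; μ^(3)=4; μ^(4)=-18

((1, 0, 0, 0); (1, 1, 0, 0); (0, 0, 0, 4); (0, 3, 1, 0))


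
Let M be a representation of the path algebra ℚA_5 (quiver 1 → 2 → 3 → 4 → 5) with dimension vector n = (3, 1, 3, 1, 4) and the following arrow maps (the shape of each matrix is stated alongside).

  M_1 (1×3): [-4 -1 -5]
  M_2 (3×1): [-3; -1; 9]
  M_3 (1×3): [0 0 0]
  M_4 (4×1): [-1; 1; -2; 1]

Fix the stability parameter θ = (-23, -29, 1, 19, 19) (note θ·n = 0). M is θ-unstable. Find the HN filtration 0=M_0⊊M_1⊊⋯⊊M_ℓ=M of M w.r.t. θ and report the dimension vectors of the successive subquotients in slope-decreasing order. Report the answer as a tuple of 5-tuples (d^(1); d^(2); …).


Via rank(M_{q-1}∘⋯∘M_p): M ≅ I[1,1]^2, I[1,3], I[3,3]^2, I[4,5], I[5,5]^3.
μ_θ-semistable layers: μ^(1)=19; μ^(2)=1; μ^(3)=-23; μ^(4)=-26

((0, 0, 0, 1, 4); (0, 0, 3, 0, 0); (2, 0, 0, 0, 0); (1, 1, 0, 0, 0))


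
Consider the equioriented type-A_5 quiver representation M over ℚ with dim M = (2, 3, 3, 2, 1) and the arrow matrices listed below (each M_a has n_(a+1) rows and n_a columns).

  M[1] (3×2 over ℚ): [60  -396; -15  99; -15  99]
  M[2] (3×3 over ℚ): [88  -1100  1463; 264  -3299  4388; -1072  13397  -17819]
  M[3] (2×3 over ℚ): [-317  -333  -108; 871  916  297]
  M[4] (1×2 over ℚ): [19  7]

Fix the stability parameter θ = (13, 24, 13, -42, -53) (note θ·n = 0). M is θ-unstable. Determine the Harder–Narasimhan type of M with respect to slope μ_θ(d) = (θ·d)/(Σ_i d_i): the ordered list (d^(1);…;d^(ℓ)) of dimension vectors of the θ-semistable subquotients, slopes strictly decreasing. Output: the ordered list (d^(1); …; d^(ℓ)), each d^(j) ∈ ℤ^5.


Via rank(M_{q-1}∘⋯∘M_p): M ≅ I[1,1], I[1,5], I[2,2], I[2,4], I[3,3].
μ_θ-semistable layers: μ^(1)=24; μ^(2)=13; μ^(3)=-5/3; μ^(4)=-9

((0, 1, 0, 0, 0); (1, 0, 1, 0, 0); (0, 1, 1, 1, 0); (1, 1, 1, 1, 1))


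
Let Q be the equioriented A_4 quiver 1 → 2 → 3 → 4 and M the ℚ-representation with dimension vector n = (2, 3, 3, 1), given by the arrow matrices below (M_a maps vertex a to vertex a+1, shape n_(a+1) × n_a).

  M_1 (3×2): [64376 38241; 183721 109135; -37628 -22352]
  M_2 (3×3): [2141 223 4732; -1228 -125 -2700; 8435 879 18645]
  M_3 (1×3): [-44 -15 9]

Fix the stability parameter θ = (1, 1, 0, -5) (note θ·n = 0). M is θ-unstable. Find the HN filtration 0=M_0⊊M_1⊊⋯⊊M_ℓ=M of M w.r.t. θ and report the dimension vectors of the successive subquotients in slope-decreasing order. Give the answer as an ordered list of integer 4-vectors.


Via rank(M_{q-1}∘⋯∘M_p): M ≅ I[1,3], I[1,4], I[2,3].
μ_θ-semistable layers: μ^(1)=2/3; μ^(2)=1/2; μ^(3)=-3/4

((1, 1, 1, 0); (0, 1, 1, 0); (1, 1, 1, 1))


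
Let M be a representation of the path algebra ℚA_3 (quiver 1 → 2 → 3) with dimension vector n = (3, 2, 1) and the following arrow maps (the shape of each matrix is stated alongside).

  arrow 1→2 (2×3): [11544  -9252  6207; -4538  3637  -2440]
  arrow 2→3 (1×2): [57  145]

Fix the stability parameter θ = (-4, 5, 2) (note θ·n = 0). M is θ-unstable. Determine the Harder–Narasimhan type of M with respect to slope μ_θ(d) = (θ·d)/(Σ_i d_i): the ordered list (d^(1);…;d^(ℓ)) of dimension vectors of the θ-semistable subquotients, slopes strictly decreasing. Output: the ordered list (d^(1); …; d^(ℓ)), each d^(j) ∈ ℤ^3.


Interval decomposition of M: I[1,1], I[1,2], I[1,3].
HN type (ℓ=3): μ^(1)=5; μ^(2)=7/2; μ^(3)=-4

((0, 1, 0); (0, 1, 1); (3, 0, 0))


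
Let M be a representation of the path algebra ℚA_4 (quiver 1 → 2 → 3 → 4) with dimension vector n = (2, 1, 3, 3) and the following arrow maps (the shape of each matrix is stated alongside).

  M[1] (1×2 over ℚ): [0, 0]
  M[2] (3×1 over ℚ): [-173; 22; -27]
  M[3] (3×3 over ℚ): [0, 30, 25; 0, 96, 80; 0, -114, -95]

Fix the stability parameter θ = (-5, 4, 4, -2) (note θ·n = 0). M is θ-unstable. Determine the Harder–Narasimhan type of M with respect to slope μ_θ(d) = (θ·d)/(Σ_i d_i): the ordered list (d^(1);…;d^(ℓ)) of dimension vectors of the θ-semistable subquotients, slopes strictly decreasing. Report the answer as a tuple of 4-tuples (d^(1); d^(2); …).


Interval decomposition of M: I[1,1]^2, I[2,4], I[3,3]^2, I[4,4]^2.
HN type (ℓ=4): μ^(1)=4; μ^(2)=2; μ^(3)=-2; μ^(4)=-5

((0, 0, 2, 0); (0, 1, 1, 1); (0, 0, 0, 2); (2, 0, 0, 0))


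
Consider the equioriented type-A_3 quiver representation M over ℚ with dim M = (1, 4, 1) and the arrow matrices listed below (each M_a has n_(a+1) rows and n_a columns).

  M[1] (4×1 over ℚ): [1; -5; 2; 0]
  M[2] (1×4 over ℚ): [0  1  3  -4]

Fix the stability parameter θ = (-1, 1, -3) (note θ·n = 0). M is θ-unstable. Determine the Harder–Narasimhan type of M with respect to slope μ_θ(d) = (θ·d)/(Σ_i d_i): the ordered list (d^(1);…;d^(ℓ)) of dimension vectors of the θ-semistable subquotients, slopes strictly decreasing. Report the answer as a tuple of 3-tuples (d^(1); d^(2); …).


Via rank(M_{q-1}∘⋯∘M_p): M ≅ I[1,3], I[2,2]^3.
μ_θ-semistable layers: μ^(1)=1; μ^(2)=-1

((0, 3, 0); (1, 1, 1))


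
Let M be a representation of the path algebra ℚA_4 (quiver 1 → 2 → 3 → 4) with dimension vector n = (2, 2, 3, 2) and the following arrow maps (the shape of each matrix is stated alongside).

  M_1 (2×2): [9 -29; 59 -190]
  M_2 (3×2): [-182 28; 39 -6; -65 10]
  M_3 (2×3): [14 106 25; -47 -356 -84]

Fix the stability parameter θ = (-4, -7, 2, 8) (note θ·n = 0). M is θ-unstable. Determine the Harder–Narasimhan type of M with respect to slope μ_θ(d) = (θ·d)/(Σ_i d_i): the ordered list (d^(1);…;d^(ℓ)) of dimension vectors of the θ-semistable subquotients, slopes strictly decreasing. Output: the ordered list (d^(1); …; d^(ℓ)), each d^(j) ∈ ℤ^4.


Via rank(M_{q-1}∘⋯∘M_p): M ≅ I[1,2], I[1,4], I[3,3], I[3,4].
μ_θ-semistable layers: μ^(1)=8; μ^(2)=2; μ^(3)=-11/2

((0, 0, 0, 2); (0, 0, 3, 0); (2, 2, 0, 0))


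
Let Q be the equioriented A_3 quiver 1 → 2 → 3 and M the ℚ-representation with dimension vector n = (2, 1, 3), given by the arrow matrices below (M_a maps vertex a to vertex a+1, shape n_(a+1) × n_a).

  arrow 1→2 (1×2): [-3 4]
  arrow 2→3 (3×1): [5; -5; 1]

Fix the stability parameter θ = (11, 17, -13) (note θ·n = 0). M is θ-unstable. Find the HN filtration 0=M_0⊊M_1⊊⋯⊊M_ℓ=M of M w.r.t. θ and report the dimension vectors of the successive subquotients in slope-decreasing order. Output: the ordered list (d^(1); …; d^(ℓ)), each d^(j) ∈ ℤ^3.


Via rank(M_{q-1}∘⋯∘M_p): M ≅ I[1,1], I[1,3], I[3,3]^2.
μ_θ-semistable layers: μ^(1)=11; μ^(2)=5; μ^(3)=-13

((1, 0, 0); (1, 1, 1); (0, 0, 2))


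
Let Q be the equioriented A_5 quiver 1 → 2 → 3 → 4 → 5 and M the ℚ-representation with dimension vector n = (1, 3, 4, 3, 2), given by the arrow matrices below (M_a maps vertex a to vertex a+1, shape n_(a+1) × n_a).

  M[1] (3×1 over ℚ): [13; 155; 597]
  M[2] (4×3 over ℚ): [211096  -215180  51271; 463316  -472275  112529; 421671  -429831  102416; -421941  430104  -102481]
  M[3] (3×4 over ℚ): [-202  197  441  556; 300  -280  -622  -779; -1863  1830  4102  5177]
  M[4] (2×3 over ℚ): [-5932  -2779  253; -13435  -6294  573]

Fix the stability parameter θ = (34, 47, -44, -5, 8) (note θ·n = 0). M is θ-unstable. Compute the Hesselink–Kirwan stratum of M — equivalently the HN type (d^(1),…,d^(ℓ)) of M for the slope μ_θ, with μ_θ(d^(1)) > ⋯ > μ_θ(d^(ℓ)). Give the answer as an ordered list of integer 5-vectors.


Via rank(M_{q-1}∘⋯∘M_p): M ≅ I[1,5], I[2,3], I[2,5], I[3,4].
μ_θ-semistable layers: μ^(1)=8; μ^(2)=3/2; μ^(3)=-2/3; μ^(4)=-5; μ^(5)=-44

((1, 1, 1, 1, 2); (0, 1, 1, 0, 0); (0, 1, 1, 1, 0); (0, 0, 0, 1, 0); (0, 0, 1, 0, 0))


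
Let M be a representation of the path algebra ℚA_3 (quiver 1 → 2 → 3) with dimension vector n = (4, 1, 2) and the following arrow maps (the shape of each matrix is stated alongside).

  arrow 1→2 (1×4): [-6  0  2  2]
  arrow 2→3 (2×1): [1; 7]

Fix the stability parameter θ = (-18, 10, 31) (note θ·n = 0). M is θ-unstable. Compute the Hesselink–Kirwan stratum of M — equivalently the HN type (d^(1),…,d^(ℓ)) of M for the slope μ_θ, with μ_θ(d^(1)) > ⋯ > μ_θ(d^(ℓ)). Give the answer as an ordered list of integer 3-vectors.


Via rank(M_{q-1}∘⋯∘M_p): M ≅ I[1,1]^3, I[1,3], I[3,3].
μ_θ-semistable layers: μ^(1)=31; μ^(2)=10; μ^(3)=-18

((0, 0, 2); (0, 1, 0); (4, 0, 0))


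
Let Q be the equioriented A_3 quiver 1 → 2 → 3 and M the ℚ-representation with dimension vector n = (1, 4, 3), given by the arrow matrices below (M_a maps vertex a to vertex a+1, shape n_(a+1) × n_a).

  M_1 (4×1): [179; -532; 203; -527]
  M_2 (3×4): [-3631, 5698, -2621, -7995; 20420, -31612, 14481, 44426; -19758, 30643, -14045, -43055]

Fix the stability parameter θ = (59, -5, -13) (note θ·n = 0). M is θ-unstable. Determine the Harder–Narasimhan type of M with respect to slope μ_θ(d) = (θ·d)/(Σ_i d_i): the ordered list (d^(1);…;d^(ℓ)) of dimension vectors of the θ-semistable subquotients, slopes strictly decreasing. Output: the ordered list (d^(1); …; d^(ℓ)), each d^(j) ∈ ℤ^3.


Barcode: M ≅ I[1,3], I[2,2], I[2,3]^2. HN layers by μ_θ (3 steps, strictly decreasing):
  μ^(1)=41/3; μ^(2)=-5; μ^(3)=-9

((1, 1, 1); (0, 1, 0); (0, 2, 2))


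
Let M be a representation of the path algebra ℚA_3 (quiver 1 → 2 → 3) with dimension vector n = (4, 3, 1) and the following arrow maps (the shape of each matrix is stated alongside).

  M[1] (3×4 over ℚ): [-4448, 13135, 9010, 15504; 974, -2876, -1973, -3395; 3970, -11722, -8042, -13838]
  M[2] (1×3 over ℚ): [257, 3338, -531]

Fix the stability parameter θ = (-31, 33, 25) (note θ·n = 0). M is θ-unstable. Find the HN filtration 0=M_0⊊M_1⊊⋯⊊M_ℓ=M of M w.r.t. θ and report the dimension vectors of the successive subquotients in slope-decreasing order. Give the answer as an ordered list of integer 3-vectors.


Via rank(M_{q-1}∘⋯∘M_p): M ≅ I[1,1], I[1,2]^2, I[1,3].
μ_θ-semistable layers: μ^(1)=33; μ^(2)=29; μ^(3)=-31

((0, 2, 0); (0, 1, 1); (4, 0, 0))


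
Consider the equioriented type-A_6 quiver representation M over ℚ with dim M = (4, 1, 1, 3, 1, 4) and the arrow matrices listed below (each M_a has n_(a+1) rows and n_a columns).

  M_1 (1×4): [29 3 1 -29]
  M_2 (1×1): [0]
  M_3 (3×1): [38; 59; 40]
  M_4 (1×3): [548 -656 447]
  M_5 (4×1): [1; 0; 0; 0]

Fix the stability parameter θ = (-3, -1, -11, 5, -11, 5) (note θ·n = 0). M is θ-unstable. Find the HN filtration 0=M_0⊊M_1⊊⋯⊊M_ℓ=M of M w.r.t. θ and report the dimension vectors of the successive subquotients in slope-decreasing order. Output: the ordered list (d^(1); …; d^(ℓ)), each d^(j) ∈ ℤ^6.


Via rank(M_{q-1}∘⋯∘M_p): M ≅ I[1,1]^3, I[1,2], I[3,4], I[4,4], I[4,6], I[6,6]^3.
μ_θ-semistable layers: μ^(1)=5; μ^(2)=-1; μ^(3)=-3; μ^(4)=-11

((0, 0, 0, 2, 0, 4); (0, 1, 0, 0, 0, 0); (4, 0, 0, 1, 1, 0); (0, 0, 1, 0, 0, 0))


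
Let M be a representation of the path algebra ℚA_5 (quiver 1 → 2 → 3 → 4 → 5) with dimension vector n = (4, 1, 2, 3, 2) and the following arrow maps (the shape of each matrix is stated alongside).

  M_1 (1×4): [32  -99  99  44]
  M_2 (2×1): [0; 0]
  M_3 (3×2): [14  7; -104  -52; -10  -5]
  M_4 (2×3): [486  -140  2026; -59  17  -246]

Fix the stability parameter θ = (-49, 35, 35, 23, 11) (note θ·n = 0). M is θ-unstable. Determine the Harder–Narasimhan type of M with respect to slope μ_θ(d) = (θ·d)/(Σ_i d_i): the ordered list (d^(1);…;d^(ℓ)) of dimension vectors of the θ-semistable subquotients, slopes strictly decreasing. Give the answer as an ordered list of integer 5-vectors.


Via rank(M_{q-1}∘⋯∘M_p): M ≅ I[1,1]^3, I[1,2], I[3,3], I[3,5], I[4,4], I[4,5].
μ_θ-semistable layers: μ^(1)=35; μ^(2)=23; μ^(3)=17; μ^(4)=-49

((0, 1, 1, 0, 0); (0, 0, 1, 2, 1); (0, 0, 0, 1, 1); (4, 0, 0, 0, 0))


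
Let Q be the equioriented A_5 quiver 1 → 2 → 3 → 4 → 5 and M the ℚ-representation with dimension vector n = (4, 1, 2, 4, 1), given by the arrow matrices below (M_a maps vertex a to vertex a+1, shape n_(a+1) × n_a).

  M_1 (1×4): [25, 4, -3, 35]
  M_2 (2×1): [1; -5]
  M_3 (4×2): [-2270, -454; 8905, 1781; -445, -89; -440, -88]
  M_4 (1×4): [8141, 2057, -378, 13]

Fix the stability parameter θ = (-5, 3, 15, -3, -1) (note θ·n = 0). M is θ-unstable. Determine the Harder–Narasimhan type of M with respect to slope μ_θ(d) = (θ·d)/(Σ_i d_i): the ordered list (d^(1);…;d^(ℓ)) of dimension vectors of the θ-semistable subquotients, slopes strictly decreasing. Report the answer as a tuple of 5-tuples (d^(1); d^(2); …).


Via rank(M_{q-1}∘⋯∘M_p): M ≅ I[1,1]^3, I[1,3], I[3,5], I[4,4]^3.
μ_θ-semistable layers: μ^(1)=15; μ^(2)=11/3; μ^(3)=3; μ^(4)=-3; μ^(5)=-5

((0, 0, 1, 0, 0); (0, 0, 1, 1, 1); (0, 1, 0, 0, 0); (0, 0, 0, 3, 0); (4, 0, 0, 0, 0))


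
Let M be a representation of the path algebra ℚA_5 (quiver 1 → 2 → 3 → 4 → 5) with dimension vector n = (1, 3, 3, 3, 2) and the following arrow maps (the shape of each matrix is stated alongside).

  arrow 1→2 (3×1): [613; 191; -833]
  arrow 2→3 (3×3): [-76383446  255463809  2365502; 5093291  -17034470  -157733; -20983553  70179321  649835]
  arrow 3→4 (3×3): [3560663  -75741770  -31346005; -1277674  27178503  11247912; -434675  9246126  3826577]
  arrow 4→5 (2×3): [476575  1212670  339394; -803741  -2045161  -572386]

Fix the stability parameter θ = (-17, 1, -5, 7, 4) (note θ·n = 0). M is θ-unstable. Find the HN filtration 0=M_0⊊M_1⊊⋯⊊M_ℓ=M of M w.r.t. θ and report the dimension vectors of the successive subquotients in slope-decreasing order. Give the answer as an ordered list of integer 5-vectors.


Via rank(M_{q-1}∘⋯∘M_p): M ≅ I[1,5], I[2,2], I[2,5], I[3,4].
μ_θ-semistable layers: μ^(1)=7; μ^(2)=11/2; μ^(3)=1; μ^(4)=-2; μ^(5)=-5; μ^(6)=-17

((0, 0, 0, 1, 0); (0, 0, 0, 2, 2); (0, 1, 0, 0, 0); (0, 2, 2, 0, 0); (0, 0, 1, 0, 0); (1, 0, 0, 0, 0))


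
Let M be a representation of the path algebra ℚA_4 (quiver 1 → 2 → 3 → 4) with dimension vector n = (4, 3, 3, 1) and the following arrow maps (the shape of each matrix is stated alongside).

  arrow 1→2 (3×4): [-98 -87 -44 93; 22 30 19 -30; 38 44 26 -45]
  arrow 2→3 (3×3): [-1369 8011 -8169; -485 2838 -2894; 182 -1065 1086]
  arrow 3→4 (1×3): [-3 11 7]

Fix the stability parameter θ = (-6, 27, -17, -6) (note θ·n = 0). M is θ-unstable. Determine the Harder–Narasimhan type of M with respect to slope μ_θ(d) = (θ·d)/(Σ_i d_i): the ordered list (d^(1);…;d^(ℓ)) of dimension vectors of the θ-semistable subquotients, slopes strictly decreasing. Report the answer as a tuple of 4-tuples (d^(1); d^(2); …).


Via rank(M_{q-1}∘⋯∘M_p): M ≅ I[1,1], I[1,3]^2, I[1,4].
μ_θ-semistable layers: μ^(1)=5; μ^(2)=4/3; μ^(3)=-6

((0, 2, 2, 0); (0, 1, 1, 1); (4, 0, 0, 0))


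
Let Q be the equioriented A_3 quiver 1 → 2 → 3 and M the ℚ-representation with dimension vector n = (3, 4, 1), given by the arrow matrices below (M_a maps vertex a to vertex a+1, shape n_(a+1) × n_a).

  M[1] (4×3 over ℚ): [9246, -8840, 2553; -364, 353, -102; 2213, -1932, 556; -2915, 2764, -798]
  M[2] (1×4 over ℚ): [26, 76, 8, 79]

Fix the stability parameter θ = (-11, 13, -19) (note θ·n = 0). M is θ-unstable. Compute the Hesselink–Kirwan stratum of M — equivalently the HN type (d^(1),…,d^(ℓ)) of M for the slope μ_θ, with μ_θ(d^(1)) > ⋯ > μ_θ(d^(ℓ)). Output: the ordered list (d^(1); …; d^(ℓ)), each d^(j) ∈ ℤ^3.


Interval decomposition of M: I[1,2]^2, I[1,3], I[2,2].
HN type (ℓ=3): μ^(1)=13; μ^(2)=-3; μ^(3)=-11

((0, 3, 0); (0, 1, 1); (3, 0, 0))


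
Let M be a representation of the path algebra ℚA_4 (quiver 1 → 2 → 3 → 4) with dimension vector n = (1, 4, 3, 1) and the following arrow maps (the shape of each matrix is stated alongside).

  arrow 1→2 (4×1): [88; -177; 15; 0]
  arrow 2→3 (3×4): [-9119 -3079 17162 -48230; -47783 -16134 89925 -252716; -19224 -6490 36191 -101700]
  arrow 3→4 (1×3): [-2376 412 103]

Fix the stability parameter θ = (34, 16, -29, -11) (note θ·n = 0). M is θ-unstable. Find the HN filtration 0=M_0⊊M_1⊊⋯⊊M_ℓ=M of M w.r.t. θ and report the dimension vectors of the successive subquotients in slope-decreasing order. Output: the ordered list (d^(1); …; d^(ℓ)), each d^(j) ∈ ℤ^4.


Via rank(M_{q-1}∘⋯∘M_p): M ≅ I[1,4], I[2,2], I[2,3]^2.
μ_θ-semistable layers: μ^(1)=16; μ^(2)=5/2; μ^(3)=-13/2

((0, 1, 0, 0); (1, 1, 1, 1); (0, 2, 2, 0))


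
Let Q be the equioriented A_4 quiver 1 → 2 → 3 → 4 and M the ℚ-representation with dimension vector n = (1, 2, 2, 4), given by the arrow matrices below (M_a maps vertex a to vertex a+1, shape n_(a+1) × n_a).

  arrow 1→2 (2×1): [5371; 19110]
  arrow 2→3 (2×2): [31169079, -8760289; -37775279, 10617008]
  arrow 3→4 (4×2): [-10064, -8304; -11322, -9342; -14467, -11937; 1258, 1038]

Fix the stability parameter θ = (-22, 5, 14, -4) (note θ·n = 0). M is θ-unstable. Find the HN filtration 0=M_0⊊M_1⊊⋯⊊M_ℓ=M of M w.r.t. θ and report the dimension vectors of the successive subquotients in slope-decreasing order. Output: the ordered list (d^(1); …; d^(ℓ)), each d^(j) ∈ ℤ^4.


Via rank(M_{q-1}∘⋯∘M_p): M ≅ I[1,3], I[2,4], I[4,4]^3.
μ_θ-semistable layers: μ^(1)=14; μ^(2)=5; μ^(3)=-4; μ^(4)=-22

((0, 0, 1, 0); (0, 2, 1, 1); (0, 0, 0, 3); (1, 0, 0, 0))


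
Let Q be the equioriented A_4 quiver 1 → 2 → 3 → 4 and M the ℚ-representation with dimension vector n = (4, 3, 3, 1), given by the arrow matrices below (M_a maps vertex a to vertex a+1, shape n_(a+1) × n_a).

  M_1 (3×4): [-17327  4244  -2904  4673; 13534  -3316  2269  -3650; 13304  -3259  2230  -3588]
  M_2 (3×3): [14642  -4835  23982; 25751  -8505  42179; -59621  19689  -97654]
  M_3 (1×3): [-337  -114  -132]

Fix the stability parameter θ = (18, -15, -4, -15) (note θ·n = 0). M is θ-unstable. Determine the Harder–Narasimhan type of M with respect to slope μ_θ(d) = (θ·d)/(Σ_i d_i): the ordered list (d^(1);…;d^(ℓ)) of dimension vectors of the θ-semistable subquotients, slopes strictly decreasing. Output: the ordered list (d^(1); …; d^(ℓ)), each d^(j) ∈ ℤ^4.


Interval decomposition of M: I[1,1], I[1,3]^2, I[1,4].
HN type (ℓ=3): μ^(1)=18; μ^(2)=-1/3; μ^(3)=-4

((1, 0, 0, 0); (2, 2, 2, 0); (1, 1, 1, 1))


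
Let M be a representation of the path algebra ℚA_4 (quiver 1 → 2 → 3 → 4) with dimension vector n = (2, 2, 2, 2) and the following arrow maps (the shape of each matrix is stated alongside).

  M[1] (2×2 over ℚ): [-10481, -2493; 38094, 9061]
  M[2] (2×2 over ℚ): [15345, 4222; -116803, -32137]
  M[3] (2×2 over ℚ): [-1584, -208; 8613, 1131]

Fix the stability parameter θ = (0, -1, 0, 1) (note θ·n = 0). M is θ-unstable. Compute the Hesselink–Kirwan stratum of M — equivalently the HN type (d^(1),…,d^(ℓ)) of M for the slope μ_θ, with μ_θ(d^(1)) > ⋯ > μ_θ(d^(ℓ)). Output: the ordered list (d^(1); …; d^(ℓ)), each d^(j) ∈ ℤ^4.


Interval decomposition of M: I[1,3], I[1,4], I[4,4].
HN type (ℓ=3): μ^(1)=1; μ^(2)=0; μ^(3)=-1/2

((0, 0, 0, 2); (0, 0, 2, 0); (2, 2, 0, 0))


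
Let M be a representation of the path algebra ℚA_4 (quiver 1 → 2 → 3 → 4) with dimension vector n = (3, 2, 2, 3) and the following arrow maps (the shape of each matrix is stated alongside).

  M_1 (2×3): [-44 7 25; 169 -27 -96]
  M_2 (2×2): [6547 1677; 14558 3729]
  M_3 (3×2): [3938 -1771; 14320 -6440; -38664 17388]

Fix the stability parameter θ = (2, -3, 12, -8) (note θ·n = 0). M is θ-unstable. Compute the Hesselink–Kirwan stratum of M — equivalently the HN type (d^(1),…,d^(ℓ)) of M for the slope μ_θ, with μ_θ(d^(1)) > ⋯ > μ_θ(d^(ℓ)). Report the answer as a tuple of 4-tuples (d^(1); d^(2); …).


Barcode: M ≅ I[1,1], I[1,3], I[1,4], I[4,4]^2. HN layers by μ_θ (4 steps, strictly decreasing):
  μ^(1)=12; μ^(2)=2; μ^(3)=-1/2; μ^(4)=-8

((0, 0, 1, 0); (1, 0, 1, 1); (2, 2, 0, 0); (0, 0, 0, 2))


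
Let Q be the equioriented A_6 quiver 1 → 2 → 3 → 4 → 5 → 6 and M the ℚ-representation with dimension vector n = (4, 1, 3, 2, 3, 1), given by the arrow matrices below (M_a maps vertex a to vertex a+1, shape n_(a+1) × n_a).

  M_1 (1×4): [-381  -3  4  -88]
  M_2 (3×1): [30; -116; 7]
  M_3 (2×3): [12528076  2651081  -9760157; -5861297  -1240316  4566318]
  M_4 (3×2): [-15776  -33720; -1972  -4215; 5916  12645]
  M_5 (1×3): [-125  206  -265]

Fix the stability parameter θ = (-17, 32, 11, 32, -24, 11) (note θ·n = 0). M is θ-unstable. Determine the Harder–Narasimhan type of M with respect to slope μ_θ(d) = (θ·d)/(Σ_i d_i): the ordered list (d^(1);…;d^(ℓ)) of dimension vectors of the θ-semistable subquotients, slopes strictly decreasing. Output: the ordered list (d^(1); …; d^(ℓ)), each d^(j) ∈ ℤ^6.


Barcode: M ≅ I[1,1]^3, I[1,4], I[3,3], I[3,6], I[5,5]^2. HN layers by μ_θ (6 steps, strictly decreasing):
  μ^(1)=32; μ^(2)=43/2; μ^(3)=11; μ^(4)=19/3; μ^(5)=-17; μ^(6)=-24

((0, 0, 0, 1, 0, 0); (0, 1, 1, 0, 0, 0); (0, 0, 1, 0, 0, 1); (0, 0, 1, 1, 1, 0); (4, 0, 0, 0, 0, 0); (0, 0, 0, 0, 2, 0))


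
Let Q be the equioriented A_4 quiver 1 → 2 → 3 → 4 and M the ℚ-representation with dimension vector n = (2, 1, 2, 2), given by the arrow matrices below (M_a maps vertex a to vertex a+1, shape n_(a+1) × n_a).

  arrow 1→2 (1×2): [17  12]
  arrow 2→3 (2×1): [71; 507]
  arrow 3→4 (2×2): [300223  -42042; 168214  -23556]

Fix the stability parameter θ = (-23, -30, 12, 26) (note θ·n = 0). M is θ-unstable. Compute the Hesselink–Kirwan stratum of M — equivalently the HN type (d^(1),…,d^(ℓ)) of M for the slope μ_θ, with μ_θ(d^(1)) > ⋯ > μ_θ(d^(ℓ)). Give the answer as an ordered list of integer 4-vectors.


Barcode: M ≅ I[1,1], I[1,4], I[3,3], I[4,4]. HN layers by μ_θ (4 steps, strictly decreasing):
  μ^(1)=26; μ^(2)=12; μ^(3)=-23; μ^(4)=-53/2

((0, 0, 0, 2); (0, 0, 2, 0); (1, 0, 0, 0); (1, 1, 0, 0))


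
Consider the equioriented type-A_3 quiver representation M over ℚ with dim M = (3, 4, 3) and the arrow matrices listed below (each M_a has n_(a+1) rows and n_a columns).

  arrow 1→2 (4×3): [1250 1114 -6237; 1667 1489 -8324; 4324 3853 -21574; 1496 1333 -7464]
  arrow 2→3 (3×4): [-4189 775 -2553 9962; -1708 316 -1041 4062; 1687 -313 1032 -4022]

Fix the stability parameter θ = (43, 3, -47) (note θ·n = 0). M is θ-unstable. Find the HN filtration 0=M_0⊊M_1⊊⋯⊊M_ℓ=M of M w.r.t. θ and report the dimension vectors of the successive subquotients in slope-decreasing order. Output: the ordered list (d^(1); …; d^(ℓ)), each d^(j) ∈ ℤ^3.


Barcode: M ≅ I[1,2], I[1,3]^2, I[2,3]. HN layers by μ_θ (3 steps, strictly decreasing):
  μ^(1)=23; μ^(2)=-1/3; μ^(3)=-22

((1, 1, 0); (2, 2, 2); (0, 1, 1))


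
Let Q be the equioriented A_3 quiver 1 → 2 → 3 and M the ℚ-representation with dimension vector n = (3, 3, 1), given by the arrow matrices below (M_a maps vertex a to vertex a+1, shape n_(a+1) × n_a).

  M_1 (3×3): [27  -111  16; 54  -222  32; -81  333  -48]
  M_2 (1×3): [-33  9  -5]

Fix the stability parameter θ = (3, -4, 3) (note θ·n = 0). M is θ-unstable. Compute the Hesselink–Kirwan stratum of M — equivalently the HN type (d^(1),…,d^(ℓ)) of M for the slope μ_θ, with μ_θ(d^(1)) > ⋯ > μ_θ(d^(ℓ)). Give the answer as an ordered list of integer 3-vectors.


Barcode: M ≅ I[1,1]^2, I[1,2], I[2,2], I[2,3]. HN layers by μ_θ (3 steps, strictly decreasing):
  μ^(1)=3; μ^(2)=-1/2; μ^(3)=-4

((2, 0, 1); (1, 1, 0); (0, 2, 0))


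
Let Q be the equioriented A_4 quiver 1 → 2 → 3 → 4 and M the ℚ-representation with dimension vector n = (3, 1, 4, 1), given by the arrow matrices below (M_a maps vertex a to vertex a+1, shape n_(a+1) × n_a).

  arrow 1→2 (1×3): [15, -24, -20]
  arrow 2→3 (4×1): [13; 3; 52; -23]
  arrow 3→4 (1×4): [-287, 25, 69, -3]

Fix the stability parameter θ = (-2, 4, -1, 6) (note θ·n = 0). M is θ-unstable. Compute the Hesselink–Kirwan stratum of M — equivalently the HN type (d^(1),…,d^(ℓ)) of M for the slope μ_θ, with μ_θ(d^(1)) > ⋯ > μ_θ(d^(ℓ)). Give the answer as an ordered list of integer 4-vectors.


Barcode: M ≅ I[1,1]^2, I[1,4], I[3,3]^3. HN layers by μ_θ (4 steps, strictly decreasing):
  μ^(1)=6; μ^(2)=3/2; μ^(3)=-1; μ^(4)=-2

((0, 0, 0, 1); (0, 1, 1, 0); (0, 0, 3, 0); (3, 0, 0, 0))


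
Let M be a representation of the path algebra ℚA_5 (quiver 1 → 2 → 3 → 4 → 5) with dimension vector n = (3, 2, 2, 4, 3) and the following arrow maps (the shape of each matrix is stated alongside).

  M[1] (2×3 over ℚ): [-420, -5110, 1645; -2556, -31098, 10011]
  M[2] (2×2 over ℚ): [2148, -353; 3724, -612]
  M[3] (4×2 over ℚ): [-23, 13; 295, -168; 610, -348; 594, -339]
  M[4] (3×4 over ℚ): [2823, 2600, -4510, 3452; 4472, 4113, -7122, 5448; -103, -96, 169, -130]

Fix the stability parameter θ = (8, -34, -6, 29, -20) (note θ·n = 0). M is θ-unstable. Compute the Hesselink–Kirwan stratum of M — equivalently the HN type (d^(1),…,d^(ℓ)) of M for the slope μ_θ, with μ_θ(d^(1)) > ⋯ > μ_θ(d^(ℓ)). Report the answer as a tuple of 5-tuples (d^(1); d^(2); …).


Barcode: M ≅ I[1,1]^2, I[1,5], I[2,5], I[4,4], I[4,5]. HN layers by μ_θ (6 steps, strictly decreasing):
  μ^(1)=29; μ^(2)=8; μ^(3)=9/2; μ^(4)=-6; μ^(5)=-13; μ^(6)=-34

((0, 0, 0, 1, 0); (2, 0, 0, 0, 0); (0, 0, 0, 3, 3); (0, 0, 2, 0, 0); (1, 1, 0, 0, 0); (0, 1, 0, 0, 0))


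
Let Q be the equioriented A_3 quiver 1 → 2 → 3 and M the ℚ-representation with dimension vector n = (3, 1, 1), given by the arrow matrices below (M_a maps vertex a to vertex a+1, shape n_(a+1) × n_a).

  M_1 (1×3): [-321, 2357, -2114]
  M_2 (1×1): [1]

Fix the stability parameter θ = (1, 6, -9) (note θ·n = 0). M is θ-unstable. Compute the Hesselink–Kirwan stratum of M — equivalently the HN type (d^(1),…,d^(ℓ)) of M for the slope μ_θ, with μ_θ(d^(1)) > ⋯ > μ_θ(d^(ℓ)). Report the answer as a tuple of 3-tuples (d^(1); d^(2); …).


Via rank(M_{q-1}∘⋯∘M_p): M ≅ I[1,1]^2, I[1,3].
μ_θ-semistable layers: μ^(1)=1; μ^(2)=-2/3

((2, 0, 0); (1, 1, 1))


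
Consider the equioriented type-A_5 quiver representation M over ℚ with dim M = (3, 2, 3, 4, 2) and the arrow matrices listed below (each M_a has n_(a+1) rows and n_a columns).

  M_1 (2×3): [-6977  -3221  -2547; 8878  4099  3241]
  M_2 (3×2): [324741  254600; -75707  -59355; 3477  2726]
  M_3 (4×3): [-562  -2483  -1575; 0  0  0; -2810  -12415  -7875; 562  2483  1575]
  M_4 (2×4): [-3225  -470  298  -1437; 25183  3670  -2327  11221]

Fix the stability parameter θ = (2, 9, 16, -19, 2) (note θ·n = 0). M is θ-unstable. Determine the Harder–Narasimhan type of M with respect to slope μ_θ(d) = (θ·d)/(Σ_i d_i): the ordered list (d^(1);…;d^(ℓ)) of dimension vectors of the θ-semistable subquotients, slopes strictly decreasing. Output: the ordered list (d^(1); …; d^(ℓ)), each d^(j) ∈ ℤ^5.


Interval decomposition of M: I[1,1], I[1,3], I[1,5], I[3,3], I[4,4]^2, I[4,5].
HN type (ℓ=4): μ^(1)=16; μ^(2)=9; μ^(3)=2; μ^(4)=-19

((0, 0, 2, 0, 0); (0, 1, 0, 0, 0); (3, 1, 1, 1, 2); (0, 0, 0, 3, 0))


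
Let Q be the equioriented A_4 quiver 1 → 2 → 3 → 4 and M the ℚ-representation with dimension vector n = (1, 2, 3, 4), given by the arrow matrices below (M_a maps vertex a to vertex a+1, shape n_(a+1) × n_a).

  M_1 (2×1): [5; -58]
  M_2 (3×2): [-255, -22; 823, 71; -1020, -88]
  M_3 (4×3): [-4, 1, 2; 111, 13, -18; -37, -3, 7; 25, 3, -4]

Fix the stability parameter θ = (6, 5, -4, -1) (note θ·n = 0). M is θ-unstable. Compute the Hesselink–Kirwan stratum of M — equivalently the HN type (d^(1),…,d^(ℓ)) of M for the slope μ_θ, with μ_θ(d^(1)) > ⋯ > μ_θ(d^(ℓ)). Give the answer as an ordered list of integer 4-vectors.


Interval decomposition of M: I[1,4], I[2,4], I[3,4], I[4,4].
HN type (ℓ=4): μ^(1)=3/2; μ^(2)=0; μ^(3)=-1; μ^(4)=-4

((1, 1, 1, 1); (0, 1, 1, 1); (0, 0, 0, 2); (0, 0, 1, 0))
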